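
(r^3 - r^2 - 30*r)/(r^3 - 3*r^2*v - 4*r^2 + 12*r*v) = (r^2 - r - 30)/(r^2 - 3*r*v - 4*r + 12*v)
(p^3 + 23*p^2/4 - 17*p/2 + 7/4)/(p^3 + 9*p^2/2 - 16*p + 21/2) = (4*p - 1)/(2*(2*p - 3))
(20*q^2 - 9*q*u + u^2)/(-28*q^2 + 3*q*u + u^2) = (-5*q + u)/(7*q + u)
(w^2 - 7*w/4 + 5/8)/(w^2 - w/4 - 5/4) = (w - 1/2)/(w + 1)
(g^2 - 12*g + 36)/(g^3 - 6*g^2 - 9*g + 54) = (g - 6)/(g^2 - 9)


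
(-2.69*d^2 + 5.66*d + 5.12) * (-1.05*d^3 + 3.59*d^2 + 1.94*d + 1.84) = 2.8245*d^5 - 15.6001*d^4 + 9.7248*d^3 + 24.4116*d^2 + 20.3472*d + 9.4208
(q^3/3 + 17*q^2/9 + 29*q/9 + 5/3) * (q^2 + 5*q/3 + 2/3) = q^5/3 + 22*q^4/9 + 178*q^3/27 + 224*q^2/27 + 133*q/27 + 10/9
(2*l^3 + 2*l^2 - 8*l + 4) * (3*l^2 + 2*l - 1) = 6*l^5 + 10*l^4 - 22*l^3 - 6*l^2 + 16*l - 4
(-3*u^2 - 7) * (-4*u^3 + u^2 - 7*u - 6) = 12*u^5 - 3*u^4 + 49*u^3 + 11*u^2 + 49*u + 42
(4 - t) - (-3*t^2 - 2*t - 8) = 3*t^2 + t + 12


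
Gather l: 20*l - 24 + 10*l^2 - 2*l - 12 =10*l^2 + 18*l - 36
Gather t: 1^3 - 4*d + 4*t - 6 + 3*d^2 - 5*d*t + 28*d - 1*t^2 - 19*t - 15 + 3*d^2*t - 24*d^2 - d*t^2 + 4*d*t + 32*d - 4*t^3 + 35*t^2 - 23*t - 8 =-21*d^2 + 56*d - 4*t^3 + t^2*(34 - d) + t*(3*d^2 - d - 38) - 28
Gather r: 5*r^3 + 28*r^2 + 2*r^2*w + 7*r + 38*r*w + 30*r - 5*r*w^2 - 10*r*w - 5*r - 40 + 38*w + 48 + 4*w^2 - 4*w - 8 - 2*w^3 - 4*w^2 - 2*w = 5*r^3 + r^2*(2*w + 28) + r*(-5*w^2 + 28*w + 32) - 2*w^3 + 32*w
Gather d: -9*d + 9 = 9 - 9*d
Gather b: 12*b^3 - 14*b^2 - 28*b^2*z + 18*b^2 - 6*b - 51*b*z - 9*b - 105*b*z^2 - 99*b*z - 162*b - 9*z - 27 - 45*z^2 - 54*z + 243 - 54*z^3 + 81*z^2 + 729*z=12*b^3 + b^2*(4 - 28*z) + b*(-105*z^2 - 150*z - 177) - 54*z^3 + 36*z^2 + 666*z + 216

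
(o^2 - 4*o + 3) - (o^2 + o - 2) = 5 - 5*o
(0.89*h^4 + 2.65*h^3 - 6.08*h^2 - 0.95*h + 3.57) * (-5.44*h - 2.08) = -4.8416*h^5 - 16.2672*h^4 + 27.5632*h^3 + 17.8144*h^2 - 17.4448*h - 7.4256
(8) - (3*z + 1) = 7 - 3*z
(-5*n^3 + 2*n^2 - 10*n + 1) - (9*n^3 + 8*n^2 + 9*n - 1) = -14*n^3 - 6*n^2 - 19*n + 2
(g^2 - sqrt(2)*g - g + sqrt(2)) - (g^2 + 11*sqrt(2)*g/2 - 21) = -13*sqrt(2)*g/2 - g + sqrt(2) + 21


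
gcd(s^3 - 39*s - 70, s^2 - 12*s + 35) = s - 7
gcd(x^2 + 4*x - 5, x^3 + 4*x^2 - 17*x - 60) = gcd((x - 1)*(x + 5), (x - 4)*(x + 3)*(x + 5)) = x + 5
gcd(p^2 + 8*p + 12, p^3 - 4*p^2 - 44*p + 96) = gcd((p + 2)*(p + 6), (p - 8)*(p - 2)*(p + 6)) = p + 6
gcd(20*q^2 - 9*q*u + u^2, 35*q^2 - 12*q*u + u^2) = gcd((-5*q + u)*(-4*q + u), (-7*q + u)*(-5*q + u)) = 5*q - u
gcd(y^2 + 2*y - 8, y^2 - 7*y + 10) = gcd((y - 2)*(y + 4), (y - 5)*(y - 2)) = y - 2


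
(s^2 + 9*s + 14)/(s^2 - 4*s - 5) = (s^2 + 9*s + 14)/(s^2 - 4*s - 5)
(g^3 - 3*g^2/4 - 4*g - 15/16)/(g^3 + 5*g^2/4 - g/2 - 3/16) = (2*g - 5)/(2*g - 1)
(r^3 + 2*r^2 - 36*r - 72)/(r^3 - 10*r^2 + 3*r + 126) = (r^2 + 8*r + 12)/(r^2 - 4*r - 21)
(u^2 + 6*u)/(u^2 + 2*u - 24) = u/(u - 4)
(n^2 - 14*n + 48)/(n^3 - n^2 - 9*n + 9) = (n^2 - 14*n + 48)/(n^3 - n^2 - 9*n + 9)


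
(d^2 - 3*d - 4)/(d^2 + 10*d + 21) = (d^2 - 3*d - 4)/(d^2 + 10*d + 21)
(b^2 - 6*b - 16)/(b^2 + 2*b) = (b - 8)/b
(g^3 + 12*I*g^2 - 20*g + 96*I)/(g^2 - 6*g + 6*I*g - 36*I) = (g^2 + 6*I*g + 16)/(g - 6)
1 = 1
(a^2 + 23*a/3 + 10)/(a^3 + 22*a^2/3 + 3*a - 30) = (3*a + 5)/(3*a^2 + 4*a - 15)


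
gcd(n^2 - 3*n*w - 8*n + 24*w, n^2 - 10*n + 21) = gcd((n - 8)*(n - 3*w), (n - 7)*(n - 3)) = 1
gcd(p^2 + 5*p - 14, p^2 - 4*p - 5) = 1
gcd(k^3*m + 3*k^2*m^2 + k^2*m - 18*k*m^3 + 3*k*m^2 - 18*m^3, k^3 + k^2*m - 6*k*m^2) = 1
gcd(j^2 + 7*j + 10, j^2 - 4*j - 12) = j + 2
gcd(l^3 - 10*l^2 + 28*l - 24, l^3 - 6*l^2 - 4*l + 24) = l^2 - 8*l + 12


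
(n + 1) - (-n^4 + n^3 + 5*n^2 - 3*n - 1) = n^4 - n^3 - 5*n^2 + 4*n + 2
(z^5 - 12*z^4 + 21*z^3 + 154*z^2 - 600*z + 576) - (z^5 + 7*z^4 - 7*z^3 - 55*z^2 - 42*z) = -19*z^4 + 28*z^3 + 209*z^2 - 558*z + 576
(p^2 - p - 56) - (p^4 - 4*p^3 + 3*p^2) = -p^4 + 4*p^3 - 2*p^2 - p - 56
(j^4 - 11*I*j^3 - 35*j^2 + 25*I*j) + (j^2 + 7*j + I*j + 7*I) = j^4 - 11*I*j^3 - 34*j^2 + 7*j + 26*I*j + 7*I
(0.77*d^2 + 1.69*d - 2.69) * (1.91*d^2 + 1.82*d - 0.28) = 1.4707*d^4 + 4.6293*d^3 - 2.2777*d^2 - 5.369*d + 0.7532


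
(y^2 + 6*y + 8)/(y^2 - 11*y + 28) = (y^2 + 6*y + 8)/(y^2 - 11*y + 28)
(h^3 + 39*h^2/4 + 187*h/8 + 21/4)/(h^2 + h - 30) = (8*h^2 + 30*h + 7)/(8*(h - 5))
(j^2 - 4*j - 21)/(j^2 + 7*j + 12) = (j - 7)/(j + 4)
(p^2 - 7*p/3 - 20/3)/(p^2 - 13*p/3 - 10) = (p - 4)/(p - 6)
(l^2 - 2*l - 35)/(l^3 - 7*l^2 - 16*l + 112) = (l + 5)/(l^2 - 16)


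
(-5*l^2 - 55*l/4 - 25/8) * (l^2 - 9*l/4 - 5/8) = -5*l^4 - 5*l^3/2 + 495*l^2/16 + 125*l/8 + 125/64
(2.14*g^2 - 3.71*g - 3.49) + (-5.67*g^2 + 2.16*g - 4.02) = -3.53*g^2 - 1.55*g - 7.51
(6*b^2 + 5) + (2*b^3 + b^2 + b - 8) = 2*b^3 + 7*b^2 + b - 3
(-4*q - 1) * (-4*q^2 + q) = 16*q^3 - q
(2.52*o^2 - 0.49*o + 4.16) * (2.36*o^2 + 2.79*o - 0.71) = 5.9472*o^4 + 5.8744*o^3 + 6.6613*o^2 + 11.9543*o - 2.9536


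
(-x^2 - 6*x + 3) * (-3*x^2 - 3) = 3*x^4 + 18*x^3 - 6*x^2 + 18*x - 9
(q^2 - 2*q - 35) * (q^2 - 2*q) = q^4 - 4*q^3 - 31*q^2 + 70*q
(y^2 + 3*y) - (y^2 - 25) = 3*y + 25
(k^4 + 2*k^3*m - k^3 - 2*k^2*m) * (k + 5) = k^5 + 2*k^4*m + 4*k^4 + 8*k^3*m - 5*k^3 - 10*k^2*m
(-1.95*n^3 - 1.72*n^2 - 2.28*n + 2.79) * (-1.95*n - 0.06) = 3.8025*n^4 + 3.471*n^3 + 4.5492*n^2 - 5.3037*n - 0.1674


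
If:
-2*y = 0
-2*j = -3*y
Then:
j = 0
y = 0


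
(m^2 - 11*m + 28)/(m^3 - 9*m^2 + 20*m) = (m - 7)/(m*(m - 5))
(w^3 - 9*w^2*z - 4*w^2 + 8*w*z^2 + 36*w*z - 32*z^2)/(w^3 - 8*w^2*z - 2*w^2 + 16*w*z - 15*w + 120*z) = (w^2 - w*z - 4*w + 4*z)/(w^2 - 2*w - 15)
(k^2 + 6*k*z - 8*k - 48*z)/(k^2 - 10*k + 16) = (k + 6*z)/(k - 2)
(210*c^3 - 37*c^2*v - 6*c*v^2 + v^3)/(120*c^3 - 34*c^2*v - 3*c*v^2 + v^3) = (-7*c + v)/(-4*c + v)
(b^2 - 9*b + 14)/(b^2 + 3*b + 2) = (b^2 - 9*b + 14)/(b^2 + 3*b + 2)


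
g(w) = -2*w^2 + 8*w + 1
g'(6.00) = -16.00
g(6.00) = -23.00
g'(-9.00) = 44.00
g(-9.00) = -233.00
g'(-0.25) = 9.00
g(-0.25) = -1.12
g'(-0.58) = 10.32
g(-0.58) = -4.31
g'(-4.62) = 26.48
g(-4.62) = -78.65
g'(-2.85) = 19.40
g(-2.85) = -38.04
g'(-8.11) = 40.44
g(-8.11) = -195.42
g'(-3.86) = 23.44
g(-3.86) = -59.68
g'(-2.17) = 16.68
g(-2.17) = -25.78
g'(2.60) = -2.40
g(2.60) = 8.28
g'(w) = 8 - 4*w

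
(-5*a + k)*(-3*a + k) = 15*a^2 - 8*a*k + k^2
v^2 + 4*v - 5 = (v - 1)*(v + 5)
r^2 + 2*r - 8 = (r - 2)*(r + 4)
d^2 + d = d*(d + 1)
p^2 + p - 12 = (p - 3)*(p + 4)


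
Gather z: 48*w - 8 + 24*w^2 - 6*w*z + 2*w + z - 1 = 24*w^2 + 50*w + z*(1 - 6*w) - 9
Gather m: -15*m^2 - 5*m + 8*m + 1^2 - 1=-15*m^2 + 3*m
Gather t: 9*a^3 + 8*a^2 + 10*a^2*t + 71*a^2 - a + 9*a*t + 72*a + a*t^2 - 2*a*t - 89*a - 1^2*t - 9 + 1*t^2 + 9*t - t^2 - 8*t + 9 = 9*a^3 + 79*a^2 + a*t^2 - 18*a + t*(10*a^2 + 7*a)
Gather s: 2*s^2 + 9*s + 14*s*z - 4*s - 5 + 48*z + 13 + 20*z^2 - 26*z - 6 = 2*s^2 + s*(14*z + 5) + 20*z^2 + 22*z + 2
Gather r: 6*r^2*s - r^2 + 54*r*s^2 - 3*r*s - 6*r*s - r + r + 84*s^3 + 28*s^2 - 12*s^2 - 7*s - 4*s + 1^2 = r^2*(6*s - 1) + r*(54*s^2 - 9*s) + 84*s^3 + 16*s^2 - 11*s + 1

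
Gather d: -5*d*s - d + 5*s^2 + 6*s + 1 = d*(-5*s - 1) + 5*s^2 + 6*s + 1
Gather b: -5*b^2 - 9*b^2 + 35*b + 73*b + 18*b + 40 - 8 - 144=-14*b^2 + 126*b - 112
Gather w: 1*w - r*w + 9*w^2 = 9*w^2 + w*(1 - r)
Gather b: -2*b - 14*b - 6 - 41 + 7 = -16*b - 40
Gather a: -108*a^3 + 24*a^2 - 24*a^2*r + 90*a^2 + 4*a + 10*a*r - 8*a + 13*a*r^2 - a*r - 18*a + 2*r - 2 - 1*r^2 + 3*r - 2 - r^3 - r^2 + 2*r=-108*a^3 + a^2*(114 - 24*r) + a*(13*r^2 + 9*r - 22) - r^3 - 2*r^2 + 7*r - 4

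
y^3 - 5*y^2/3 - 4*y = y*(y - 3)*(y + 4/3)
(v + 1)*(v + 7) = v^2 + 8*v + 7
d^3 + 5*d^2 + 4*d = d*(d + 1)*(d + 4)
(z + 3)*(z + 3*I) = z^2 + 3*z + 3*I*z + 9*I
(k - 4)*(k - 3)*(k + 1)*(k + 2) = k^4 - 4*k^3 - 7*k^2 + 22*k + 24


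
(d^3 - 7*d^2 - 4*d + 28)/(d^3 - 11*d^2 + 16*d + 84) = (d - 2)/(d - 6)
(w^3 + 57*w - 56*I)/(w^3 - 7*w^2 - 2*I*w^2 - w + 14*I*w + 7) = (w^2 + I*w + 56)/(w^2 - w*(7 + I) + 7*I)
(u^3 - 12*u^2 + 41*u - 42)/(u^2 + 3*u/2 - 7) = 2*(u^2 - 10*u + 21)/(2*u + 7)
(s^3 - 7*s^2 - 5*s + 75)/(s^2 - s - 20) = (s^2 - 2*s - 15)/(s + 4)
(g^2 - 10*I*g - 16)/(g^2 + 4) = (g - 8*I)/(g + 2*I)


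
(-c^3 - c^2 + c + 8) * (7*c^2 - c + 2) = -7*c^5 - 6*c^4 + 6*c^3 + 53*c^2 - 6*c + 16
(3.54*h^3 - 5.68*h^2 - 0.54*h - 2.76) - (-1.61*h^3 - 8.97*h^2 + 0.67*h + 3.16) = 5.15*h^3 + 3.29*h^2 - 1.21*h - 5.92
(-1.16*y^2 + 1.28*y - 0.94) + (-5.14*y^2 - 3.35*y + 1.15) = -6.3*y^2 - 2.07*y + 0.21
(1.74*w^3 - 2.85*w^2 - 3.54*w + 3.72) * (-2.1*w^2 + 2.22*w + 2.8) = -3.654*w^5 + 9.8478*w^4 + 5.979*w^3 - 23.6508*w^2 - 1.6536*w + 10.416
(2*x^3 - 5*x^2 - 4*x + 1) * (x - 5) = 2*x^4 - 15*x^3 + 21*x^2 + 21*x - 5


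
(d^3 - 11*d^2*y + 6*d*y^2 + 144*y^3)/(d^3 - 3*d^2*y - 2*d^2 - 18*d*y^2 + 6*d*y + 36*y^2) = (d - 8*y)/(d - 2)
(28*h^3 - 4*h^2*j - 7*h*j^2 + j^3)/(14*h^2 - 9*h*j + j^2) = 2*h + j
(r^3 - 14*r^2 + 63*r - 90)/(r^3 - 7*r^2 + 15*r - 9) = (r^2 - 11*r + 30)/(r^2 - 4*r + 3)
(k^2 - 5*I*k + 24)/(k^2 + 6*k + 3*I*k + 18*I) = (k - 8*I)/(k + 6)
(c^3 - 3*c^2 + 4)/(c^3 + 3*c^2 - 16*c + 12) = (c^2 - c - 2)/(c^2 + 5*c - 6)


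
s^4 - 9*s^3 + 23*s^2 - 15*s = s*(s - 5)*(s - 3)*(s - 1)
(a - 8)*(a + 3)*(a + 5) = a^3 - 49*a - 120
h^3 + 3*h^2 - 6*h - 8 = (h - 2)*(h + 1)*(h + 4)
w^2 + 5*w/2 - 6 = (w - 3/2)*(w + 4)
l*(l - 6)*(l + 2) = l^3 - 4*l^2 - 12*l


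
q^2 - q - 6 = (q - 3)*(q + 2)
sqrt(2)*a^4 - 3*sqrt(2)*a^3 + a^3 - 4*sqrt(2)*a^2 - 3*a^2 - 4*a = a*(a - 4)*(a + 1)*(sqrt(2)*a + 1)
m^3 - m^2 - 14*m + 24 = (m - 3)*(m - 2)*(m + 4)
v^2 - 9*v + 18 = (v - 6)*(v - 3)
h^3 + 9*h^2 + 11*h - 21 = (h - 1)*(h + 3)*(h + 7)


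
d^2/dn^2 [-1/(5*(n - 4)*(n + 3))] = 2*(-(n - 4)^2 - (n - 4)*(n + 3) - (n + 3)^2)/(5*(n - 4)^3*(n + 3)^3)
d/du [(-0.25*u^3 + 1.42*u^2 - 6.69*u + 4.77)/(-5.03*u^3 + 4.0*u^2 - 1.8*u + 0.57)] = (6.1426*u^4 - 66.4014*u^3 + 95.7558*u^2 - 36.5412*u + 4.7727)/(25.3009*u^6 - 40.24*u^5 + 34.108*u^4 - 20.1342*u^3 + 7.8*u^2 - 2.052*u + 0.3249)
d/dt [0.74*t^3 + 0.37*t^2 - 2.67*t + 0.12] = 2.22*t^2 + 0.74*t - 2.67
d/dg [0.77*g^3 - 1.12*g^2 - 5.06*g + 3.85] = 2.31*g^2 - 2.24*g - 5.06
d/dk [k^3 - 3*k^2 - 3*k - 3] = 3*k^2 - 6*k - 3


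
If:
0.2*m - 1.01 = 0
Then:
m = 5.05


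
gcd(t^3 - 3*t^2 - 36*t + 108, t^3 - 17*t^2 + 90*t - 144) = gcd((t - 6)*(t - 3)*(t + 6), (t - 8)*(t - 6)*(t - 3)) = t^2 - 9*t + 18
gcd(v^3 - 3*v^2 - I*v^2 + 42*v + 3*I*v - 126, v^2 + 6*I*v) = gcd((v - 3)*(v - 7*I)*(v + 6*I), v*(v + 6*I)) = v + 6*I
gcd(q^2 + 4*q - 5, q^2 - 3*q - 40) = q + 5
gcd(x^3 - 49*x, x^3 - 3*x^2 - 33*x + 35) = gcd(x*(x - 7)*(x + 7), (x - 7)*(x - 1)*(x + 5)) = x - 7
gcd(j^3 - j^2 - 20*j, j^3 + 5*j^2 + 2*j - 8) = j + 4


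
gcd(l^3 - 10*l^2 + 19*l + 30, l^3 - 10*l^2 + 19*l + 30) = l^3 - 10*l^2 + 19*l + 30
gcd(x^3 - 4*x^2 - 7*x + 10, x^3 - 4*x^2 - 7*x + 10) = x^3 - 4*x^2 - 7*x + 10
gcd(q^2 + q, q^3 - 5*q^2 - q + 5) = q + 1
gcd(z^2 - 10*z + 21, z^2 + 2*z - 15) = z - 3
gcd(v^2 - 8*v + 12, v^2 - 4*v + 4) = v - 2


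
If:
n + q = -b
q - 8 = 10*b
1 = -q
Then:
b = -9/10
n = 19/10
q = -1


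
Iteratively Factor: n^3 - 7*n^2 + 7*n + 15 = (n - 3)*(n^2 - 4*n - 5) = (n - 3)*(n + 1)*(n - 5)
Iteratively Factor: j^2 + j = (j)*(j + 1)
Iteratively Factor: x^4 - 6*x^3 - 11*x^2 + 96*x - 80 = (x - 1)*(x^3 - 5*x^2 - 16*x + 80) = (x - 4)*(x - 1)*(x^2 - x - 20) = (x - 4)*(x - 1)*(x + 4)*(x - 5)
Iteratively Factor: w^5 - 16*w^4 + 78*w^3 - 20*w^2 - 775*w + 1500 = (w - 5)*(w^4 - 11*w^3 + 23*w^2 + 95*w - 300) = (w - 5)*(w + 3)*(w^3 - 14*w^2 + 65*w - 100) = (w - 5)*(w - 4)*(w + 3)*(w^2 - 10*w + 25) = (w - 5)^2*(w - 4)*(w + 3)*(w - 5)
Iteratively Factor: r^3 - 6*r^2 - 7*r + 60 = (r - 5)*(r^2 - r - 12) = (r - 5)*(r + 3)*(r - 4)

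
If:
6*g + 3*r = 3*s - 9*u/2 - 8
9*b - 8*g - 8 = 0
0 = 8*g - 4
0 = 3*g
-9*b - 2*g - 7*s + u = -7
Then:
No Solution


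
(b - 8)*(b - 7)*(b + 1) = b^3 - 14*b^2 + 41*b + 56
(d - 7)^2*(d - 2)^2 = d^4 - 18*d^3 + 109*d^2 - 252*d + 196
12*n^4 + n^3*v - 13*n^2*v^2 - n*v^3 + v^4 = (-4*n + v)*(-n + v)*(n + v)*(3*n + v)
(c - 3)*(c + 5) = c^2 + 2*c - 15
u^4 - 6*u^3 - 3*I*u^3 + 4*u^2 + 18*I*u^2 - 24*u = u*(u - 6)*(u - 4*I)*(u + I)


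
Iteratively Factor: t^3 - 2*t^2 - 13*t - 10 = (t + 1)*(t^2 - 3*t - 10) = (t + 1)*(t + 2)*(t - 5)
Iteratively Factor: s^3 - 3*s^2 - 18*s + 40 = (s - 5)*(s^2 + 2*s - 8) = (s - 5)*(s + 4)*(s - 2)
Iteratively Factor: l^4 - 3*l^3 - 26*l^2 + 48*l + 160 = (l - 5)*(l^3 + 2*l^2 - 16*l - 32) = (l - 5)*(l - 4)*(l^2 + 6*l + 8) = (l - 5)*(l - 4)*(l + 4)*(l + 2)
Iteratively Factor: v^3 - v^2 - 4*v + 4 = (v - 1)*(v^2 - 4) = (v - 1)*(v + 2)*(v - 2)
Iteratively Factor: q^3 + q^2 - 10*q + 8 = (q - 1)*(q^2 + 2*q - 8) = (q - 2)*(q - 1)*(q + 4)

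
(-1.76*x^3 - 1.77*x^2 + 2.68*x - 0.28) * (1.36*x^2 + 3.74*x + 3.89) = -2.3936*x^5 - 8.9896*x^4 - 9.8214*x^3 + 2.7571*x^2 + 9.378*x - 1.0892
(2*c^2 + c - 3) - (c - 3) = 2*c^2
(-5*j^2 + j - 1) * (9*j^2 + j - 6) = -45*j^4 + 4*j^3 + 22*j^2 - 7*j + 6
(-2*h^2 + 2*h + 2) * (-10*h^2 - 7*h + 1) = 20*h^4 - 6*h^3 - 36*h^2 - 12*h + 2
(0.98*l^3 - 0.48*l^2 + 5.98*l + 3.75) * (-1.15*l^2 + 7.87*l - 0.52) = -1.127*l^5 + 8.2646*l^4 - 11.1642*l^3 + 42.9997*l^2 + 26.4029*l - 1.95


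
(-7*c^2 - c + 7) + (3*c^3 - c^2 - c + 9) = 3*c^3 - 8*c^2 - 2*c + 16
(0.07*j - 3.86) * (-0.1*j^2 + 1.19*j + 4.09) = -0.007*j^3 + 0.4693*j^2 - 4.3071*j - 15.7874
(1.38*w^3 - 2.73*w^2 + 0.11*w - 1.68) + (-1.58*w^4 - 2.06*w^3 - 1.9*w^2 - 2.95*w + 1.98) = -1.58*w^4 - 0.68*w^3 - 4.63*w^2 - 2.84*w + 0.3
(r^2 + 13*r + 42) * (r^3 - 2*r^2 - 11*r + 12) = r^5 + 11*r^4 + 5*r^3 - 215*r^2 - 306*r + 504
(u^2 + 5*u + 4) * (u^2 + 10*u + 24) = u^4 + 15*u^3 + 78*u^2 + 160*u + 96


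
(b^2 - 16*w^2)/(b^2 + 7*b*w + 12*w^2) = (b - 4*w)/(b + 3*w)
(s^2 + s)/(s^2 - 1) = s/(s - 1)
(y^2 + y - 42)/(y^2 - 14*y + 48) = (y + 7)/(y - 8)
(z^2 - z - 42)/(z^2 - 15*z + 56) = (z + 6)/(z - 8)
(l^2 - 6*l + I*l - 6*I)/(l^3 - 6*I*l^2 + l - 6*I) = (l - 6)/(l^2 - 7*I*l - 6)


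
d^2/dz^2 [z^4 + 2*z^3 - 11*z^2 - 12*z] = 12*z^2 + 12*z - 22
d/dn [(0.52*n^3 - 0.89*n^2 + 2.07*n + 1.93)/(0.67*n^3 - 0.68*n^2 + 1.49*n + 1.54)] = (0.2427*n^4 - 1.2242*n^3 - 1.3954*n^2 - 0.1164*n + 0.3121)/(0.4489*n^6 - 0.9112*n^5 + 2.459*n^4 + 0.0371999999999999*n^3 + 0.1257*n^2 + 4.5892*n + 2.3716)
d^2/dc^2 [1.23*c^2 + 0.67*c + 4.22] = 2.46000000000000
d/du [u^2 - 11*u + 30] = 2*u - 11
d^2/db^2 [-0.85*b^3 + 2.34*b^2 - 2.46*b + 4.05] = 4.68 - 5.1*b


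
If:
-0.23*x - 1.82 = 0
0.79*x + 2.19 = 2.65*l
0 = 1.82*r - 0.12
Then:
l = -1.53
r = 0.07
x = -7.91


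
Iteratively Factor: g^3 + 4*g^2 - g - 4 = (g + 4)*(g^2 - 1) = (g + 1)*(g + 4)*(g - 1)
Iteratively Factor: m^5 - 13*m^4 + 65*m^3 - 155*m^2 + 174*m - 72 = (m - 1)*(m^4 - 12*m^3 + 53*m^2 - 102*m + 72) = (m - 3)*(m - 1)*(m^3 - 9*m^2 + 26*m - 24) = (m - 4)*(m - 3)*(m - 1)*(m^2 - 5*m + 6) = (m - 4)*(m - 3)*(m - 2)*(m - 1)*(m - 3)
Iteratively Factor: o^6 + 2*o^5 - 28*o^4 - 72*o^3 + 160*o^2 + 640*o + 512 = (o + 2)*(o^5 - 28*o^3 - 16*o^2 + 192*o + 256) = (o + 2)^2*(o^4 - 2*o^3 - 24*o^2 + 32*o + 128) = (o - 4)*(o + 2)^2*(o^3 + 2*o^2 - 16*o - 32) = (o - 4)*(o + 2)^2*(o + 4)*(o^2 - 2*o - 8) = (o - 4)^2*(o + 2)^2*(o + 4)*(o + 2)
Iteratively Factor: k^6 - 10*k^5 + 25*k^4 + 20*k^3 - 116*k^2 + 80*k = (k - 1)*(k^5 - 9*k^4 + 16*k^3 + 36*k^2 - 80*k) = (k - 2)*(k - 1)*(k^4 - 7*k^3 + 2*k^2 + 40*k) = (k - 2)*(k - 1)*(k + 2)*(k^3 - 9*k^2 + 20*k) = (k - 4)*(k - 2)*(k - 1)*(k + 2)*(k^2 - 5*k) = k*(k - 4)*(k - 2)*(k - 1)*(k + 2)*(k - 5)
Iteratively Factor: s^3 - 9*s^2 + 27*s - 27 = (s - 3)*(s^2 - 6*s + 9) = (s - 3)^2*(s - 3)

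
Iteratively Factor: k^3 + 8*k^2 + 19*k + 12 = (k + 4)*(k^2 + 4*k + 3) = (k + 3)*(k + 4)*(k + 1)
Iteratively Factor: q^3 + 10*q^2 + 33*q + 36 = (q + 3)*(q^2 + 7*q + 12) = (q + 3)*(q + 4)*(q + 3)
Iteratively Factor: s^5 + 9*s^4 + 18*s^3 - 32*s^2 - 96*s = (s + 4)*(s^4 + 5*s^3 - 2*s^2 - 24*s) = (s + 4)^2*(s^3 + s^2 - 6*s) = (s - 2)*(s + 4)^2*(s^2 + 3*s) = s*(s - 2)*(s + 4)^2*(s + 3)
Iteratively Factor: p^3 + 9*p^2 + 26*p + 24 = (p + 3)*(p^2 + 6*p + 8) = (p + 3)*(p + 4)*(p + 2)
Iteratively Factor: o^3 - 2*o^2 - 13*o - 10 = (o + 1)*(o^2 - 3*o - 10) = (o - 5)*(o + 1)*(o + 2)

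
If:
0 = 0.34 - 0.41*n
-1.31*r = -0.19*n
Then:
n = 0.83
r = 0.12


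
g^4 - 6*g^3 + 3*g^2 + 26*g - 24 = (g - 4)*(g - 3)*(g - 1)*(g + 2)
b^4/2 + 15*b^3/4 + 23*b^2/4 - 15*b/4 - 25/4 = (b/2 + 1/2)*(b - 1)*(b + 5/2)*(b + 5)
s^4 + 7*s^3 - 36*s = s*(s - 2)*(s + 3)*(s + 6)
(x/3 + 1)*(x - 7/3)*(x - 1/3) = x^3/3 + x^2/9 - 65*x/27 + 7/9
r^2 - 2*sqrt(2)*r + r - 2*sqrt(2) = (r + 1)*(r - 2*sqrt(2))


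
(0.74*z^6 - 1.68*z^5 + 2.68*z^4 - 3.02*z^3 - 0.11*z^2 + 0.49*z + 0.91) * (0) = 0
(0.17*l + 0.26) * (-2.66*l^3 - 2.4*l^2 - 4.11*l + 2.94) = -0.4522*l^4 - 1.0996*l^3 - 1.3227*l^2 - 0.5688*l + 0.7644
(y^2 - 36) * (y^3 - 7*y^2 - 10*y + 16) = y^5 - 7*y^4 - 46*y^3 + 268*y^2 + 360*y - 576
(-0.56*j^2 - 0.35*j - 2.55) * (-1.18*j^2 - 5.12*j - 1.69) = 0.6608*j^4 + 3.2802*j^3 + 5.7474*j^2 + 13.6475*j + 4.3095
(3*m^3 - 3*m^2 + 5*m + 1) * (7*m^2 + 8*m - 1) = 21*m^5 + 3*m^4 + 8*m^3 + 50*m^2 + 3*m - 1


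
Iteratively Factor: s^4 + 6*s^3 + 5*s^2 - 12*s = (s + 4)*(s^3 + 2*s^2 - 3*s) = s*(s + 4)*(s^2 + 2*s - 3) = s*(s - 1)*(s + 4)*(s + 3)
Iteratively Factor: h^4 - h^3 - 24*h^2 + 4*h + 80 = (h - 5)*(h^3 + 4*h^2 - 4*h - 16) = (h - 5)*(h + 2)*(h^2 + 2*h - 8) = (h - 5)*(h + 2)*(h + 4)*(h - 2)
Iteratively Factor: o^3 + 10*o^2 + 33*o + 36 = (o + 3)*(o^2 + 7*o + 12) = (o + 3)^2*(o + 4)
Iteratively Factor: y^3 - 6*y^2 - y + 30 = (y + 2)*(y^2 - 8*y + 15) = (y - 5)*(y + 2)*(y - 3)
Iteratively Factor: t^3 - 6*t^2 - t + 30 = (t - 5)*(t^2 - t - 6) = (t - 5)*(t - 3)*(t + 2)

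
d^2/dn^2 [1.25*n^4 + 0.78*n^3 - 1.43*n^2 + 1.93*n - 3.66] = 15.0*n^2 + 4.68*n - 2.86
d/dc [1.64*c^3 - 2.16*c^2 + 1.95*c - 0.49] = 4.92*c^2 - 4.32*c + 1.95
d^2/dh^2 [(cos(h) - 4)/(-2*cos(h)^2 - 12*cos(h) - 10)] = (9*(1 - cos(2*h))^2*cos(h)/4 - 11*(1 - cos(2*h))^2/2 + 481*cos(h)/2 - 57*cos(2*h) - 24*cos(3*h) - cos(5*h)/2 + 273)/(2*(cos(h) + 1)^3*(cos(h) + 5)^3)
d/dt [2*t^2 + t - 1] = 4*t + 1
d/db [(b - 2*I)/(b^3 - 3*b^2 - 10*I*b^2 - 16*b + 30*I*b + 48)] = (-2*b + 3 + 8*I)/(b^4 + b^3*(-6 - 16*I) + b^2*(-55 + 96*I) + b*(384 - 144*I) - 576)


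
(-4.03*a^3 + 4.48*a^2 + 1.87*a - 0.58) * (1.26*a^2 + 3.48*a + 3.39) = -5.0778*a^5 - 8.3796*a^4 + 4.2849*a^3 + 20.964*a^2 + 4.3209*a - 1.9662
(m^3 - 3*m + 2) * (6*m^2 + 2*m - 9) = 6*m^5 + 2*m^4 - 27*m^3 + 6*m^2 + 31*m - 18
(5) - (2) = 3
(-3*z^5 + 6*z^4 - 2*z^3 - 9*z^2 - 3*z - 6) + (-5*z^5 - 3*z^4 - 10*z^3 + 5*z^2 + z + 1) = -8*z^5 + 3*z^4 - 12*z^3 - 4*z^2 - 2*z - 5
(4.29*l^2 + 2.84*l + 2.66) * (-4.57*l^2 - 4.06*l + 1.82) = -19.6053*l^4 - 30.3962*l^3 - 15.8788*l^2 - 5.6308*l + 4.8412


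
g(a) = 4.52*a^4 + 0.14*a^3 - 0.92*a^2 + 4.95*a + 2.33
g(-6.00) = 5767.19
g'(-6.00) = -3874.17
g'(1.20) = 34.59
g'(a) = 18.08*a^3 + 0.42*a^2 - 1.84*a + 4.95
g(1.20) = 16.56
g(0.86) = 8.47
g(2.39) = 158.30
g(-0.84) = -0.31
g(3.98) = 1150.43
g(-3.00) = 341.54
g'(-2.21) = -184.09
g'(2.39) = 249.78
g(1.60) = 38.09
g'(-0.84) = -3.92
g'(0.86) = 15.18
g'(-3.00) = -473.91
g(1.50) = 31.04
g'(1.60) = 77.14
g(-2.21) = 93.21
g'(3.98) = 1144.13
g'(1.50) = 64.16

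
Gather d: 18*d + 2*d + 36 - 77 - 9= 20*d - 50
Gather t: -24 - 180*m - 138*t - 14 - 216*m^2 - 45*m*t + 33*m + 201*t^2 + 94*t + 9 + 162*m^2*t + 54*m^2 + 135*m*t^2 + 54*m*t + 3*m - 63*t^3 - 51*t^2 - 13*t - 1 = -162*m^2 - 144*m - 63*t^3 + t^2*(135*m + 150) + t*(162*m^2 + 9*m - 57) - 30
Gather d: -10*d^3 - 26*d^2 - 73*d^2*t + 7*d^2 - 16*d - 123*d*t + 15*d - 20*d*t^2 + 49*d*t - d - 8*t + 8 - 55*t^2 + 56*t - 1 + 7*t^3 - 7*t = -10*d^3 + d^2*(-73*t - 19) + d*(-20*t^2 - 74*t - 2) + 7*t^3 - 55*t^2 + 41*t + 7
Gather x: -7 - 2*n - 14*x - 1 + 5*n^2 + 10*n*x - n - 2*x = 5*n^2 - 3*n + x*(10*n - 16) - 8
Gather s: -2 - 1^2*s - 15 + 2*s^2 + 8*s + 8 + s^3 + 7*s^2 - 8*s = s^3 + 9*s^2 - s - 9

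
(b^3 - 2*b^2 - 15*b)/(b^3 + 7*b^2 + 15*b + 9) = b*(b - 5)/(b^2 + 4*b + 3)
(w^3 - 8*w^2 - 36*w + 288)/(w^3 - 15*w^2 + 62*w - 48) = (w + 6)/(w - 1)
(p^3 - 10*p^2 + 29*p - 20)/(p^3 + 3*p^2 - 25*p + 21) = (p^2 - 9*p + 20)/(p^2 + 4*p - 21)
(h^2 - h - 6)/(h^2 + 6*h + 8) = (h - 3)/(h + 4)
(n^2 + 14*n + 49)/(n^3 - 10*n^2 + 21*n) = (n^2 + 14*n + 49)/(n*(n^2 - 10*n + 21))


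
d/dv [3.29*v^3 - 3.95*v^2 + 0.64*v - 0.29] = 9.87*v^2 - 7.9*v + 0.64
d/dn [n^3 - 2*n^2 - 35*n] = 3*n^2 - 4*n - 35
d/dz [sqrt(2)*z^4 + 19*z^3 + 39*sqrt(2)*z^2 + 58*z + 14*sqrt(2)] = 4*sqrt(2)*z^3 + 57*z^2 + 78*sqrt(2)*z + 58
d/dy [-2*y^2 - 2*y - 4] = -4*y - 2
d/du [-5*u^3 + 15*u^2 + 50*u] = -15*u^2 + 30*u + 50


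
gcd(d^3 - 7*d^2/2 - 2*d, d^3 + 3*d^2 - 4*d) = d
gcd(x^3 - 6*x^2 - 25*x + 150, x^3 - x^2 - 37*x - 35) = x + 5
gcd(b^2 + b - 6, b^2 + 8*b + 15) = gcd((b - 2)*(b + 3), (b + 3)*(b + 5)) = b + 3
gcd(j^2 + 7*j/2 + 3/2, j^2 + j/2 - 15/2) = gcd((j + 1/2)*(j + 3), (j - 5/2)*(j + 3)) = j + 3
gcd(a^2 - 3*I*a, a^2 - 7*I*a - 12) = a - 3*I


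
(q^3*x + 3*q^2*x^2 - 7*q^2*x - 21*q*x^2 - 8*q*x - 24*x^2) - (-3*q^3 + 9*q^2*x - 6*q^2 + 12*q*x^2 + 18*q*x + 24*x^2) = q^3*x + 3*q^3 + 3*q^2*x^2 - 16*q^2*x + 6*q^2 - 33*q*x^2 - 26*q*x - 48*x^2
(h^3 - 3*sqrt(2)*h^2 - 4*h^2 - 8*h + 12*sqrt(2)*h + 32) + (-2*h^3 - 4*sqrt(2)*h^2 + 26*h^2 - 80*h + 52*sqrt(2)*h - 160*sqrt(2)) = -h^3 - 7*sqrt(2)*h^2 + 22*h^2 - 88*h + 64*sqrt(2)*h - 160*sqrt(2) + 32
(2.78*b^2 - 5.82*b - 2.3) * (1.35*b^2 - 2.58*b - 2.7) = 3.753*b^4 - 15.0294*b^3 + 4.4046*b^2 + 21.648*b + 6.21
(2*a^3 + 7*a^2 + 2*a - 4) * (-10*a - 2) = -20*a^4 - 74*a^3 - 34*a^2 + 36*a + 8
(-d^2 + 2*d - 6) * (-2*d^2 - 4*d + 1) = 2*d^4 + 3*d^2 + 26*d - 6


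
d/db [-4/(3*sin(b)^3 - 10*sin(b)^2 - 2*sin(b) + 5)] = 64*(9*sin(b)^2 - 20*sin(b) - 2)*cos(b)/(-sin(b) + 3*sin(3*b) - 20*cos(2*b))^2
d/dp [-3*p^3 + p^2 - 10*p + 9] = -9*p^2 + 2*p - 10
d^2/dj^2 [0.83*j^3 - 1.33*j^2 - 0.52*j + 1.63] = 4.98*j - 2.66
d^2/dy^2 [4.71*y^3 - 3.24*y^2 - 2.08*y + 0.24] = 28.26*y - 6.48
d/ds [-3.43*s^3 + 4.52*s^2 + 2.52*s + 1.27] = -10.29*s^2 + 9.04*s + 2.52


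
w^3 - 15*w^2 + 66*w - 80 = (w - 8)*(w - 5)*(w - 2)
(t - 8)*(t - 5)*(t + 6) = t^3 - 7*t^2 - 38*t + 240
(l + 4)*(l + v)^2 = l^3 + 2*l^2*v + 4*l^2 + l*v^2 + 8*l*v + 4*v^2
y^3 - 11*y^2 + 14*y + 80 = (y - 8)*(y - 5)*(y + 2)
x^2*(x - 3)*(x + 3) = x^4 - 9*x^2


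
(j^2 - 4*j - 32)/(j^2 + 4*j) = (j - 8)/j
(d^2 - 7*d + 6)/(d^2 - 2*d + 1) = (d - 6)/(d - 1)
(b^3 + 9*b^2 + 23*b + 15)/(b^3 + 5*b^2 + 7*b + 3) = (b + 5)/(b + 1)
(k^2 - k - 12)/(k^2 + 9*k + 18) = (k - 4)/(k + 6)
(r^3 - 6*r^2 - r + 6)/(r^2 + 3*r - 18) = (r^3 - 6*r^2 - r + 6)/(r^2 + 3*r - 18)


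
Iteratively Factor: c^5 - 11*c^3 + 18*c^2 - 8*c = (c + 4)*(c^4 - 4*c^3 + 5*c^2 - 2*c) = (c - 1)*(c + 4)*(c^3 - 3*c^2 + 2*c) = (c - 1)^2*(c + 4)*(c^2 - 2*c) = (c - 2)*(c - 1)^2*(c + 4)*(c)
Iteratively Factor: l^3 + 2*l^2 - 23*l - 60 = (l + 3)*(l^2 - l - 20) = (l - 5)*(l + 3)*(l + 4)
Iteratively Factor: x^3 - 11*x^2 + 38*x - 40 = (x - 4)*(x^2 - 7*x + 10) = (x - 4)*(x - 2)*(x - 5)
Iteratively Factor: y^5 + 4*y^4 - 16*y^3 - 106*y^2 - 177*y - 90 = (y + 1)*(y^4 + 3*y^3 - 19*y^2 - 87*y - 90) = (y + 1)*(y + 3)*(y^3 - 19*y - 30) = (y + 1)*(y + 3)^2*(y^2 - 3*y - 10) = (y - 5)*(y + 1)*(y + 3)^2*(y + 2)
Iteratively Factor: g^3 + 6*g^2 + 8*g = (g + 2)*(g^2 + 4*g) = g*(g + 2)*(g + 4)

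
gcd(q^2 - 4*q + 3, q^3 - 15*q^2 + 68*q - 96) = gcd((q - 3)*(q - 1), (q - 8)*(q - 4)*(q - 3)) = q - 3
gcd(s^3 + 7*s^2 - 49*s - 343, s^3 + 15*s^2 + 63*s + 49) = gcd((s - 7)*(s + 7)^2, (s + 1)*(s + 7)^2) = s^2 + 14*s + 49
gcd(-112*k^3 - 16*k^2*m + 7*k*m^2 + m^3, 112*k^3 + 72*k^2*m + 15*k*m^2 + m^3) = 28*k^2 + 11*k*m + m^2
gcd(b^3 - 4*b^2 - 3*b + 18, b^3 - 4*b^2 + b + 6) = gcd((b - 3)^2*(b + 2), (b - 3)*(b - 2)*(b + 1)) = b - 3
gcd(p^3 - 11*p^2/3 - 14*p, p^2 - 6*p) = p^2 - 6*p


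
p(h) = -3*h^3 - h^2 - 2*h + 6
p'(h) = -9*h^2 - 2*h - 2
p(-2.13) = 34.71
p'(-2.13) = -38.57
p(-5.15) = 399.55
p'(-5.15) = -230.40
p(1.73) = -15.99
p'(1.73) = -32.40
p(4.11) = -227.39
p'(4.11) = -162.25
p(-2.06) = 32.10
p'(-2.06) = -36.07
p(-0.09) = 6.17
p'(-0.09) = -1.89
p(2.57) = -56.67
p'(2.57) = -66.58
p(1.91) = -22.37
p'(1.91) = -38.65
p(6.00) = -690.00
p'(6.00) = -338.00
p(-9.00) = 2130.00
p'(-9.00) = -713.00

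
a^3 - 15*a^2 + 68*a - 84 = (a - 7)*(a - 6)*(a - 2)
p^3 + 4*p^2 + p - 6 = (p - 1)*(p + 2)*(p + 3)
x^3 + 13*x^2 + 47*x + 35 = (x + 1)*(x + 5)*(x + 7)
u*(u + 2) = u^2 + 2*u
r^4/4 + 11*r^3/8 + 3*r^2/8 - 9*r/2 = r*(r/4 + 1)*(r - 3/2)*(r + 3)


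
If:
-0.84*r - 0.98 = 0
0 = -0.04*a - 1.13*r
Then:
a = 32.96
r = -1.17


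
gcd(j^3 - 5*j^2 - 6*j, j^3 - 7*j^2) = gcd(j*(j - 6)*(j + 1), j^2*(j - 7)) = j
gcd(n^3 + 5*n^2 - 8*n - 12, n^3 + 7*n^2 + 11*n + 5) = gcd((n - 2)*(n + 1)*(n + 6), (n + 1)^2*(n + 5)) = n + 1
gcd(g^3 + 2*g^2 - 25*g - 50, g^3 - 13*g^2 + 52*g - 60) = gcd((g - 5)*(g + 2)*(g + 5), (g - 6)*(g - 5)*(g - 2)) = g - 5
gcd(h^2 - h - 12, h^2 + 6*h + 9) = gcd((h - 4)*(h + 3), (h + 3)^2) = h + 3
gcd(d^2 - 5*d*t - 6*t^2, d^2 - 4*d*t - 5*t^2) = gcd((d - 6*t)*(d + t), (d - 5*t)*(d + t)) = d + t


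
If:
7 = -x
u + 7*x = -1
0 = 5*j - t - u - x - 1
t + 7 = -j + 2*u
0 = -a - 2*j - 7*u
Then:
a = -1139/3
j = 131/6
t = 403/6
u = 48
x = -7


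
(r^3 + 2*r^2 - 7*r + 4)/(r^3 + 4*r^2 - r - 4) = (r - 1)/(r + 1)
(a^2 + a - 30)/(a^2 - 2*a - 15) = (a + 6)/(a + 3)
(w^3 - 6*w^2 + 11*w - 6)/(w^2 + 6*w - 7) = (w^2 - 5*w + 6)/(w + 7)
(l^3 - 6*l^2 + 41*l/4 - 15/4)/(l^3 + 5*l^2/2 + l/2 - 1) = (2*l^2 - 11*l + 15)/(2*(l^2 + 3*l + 2))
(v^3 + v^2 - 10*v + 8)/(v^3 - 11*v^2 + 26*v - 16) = (v + 4)/(v - 8)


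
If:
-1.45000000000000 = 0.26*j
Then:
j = -5.58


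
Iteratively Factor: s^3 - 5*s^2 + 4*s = (s - 1)*(s^2 - 4*s) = s*(s - 1)*(s - 4)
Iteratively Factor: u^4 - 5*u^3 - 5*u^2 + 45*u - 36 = (u - 1)*(u^3 - 4*u^2 - 9*u + 36) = (u - 1)*(u + 3)*(u^2 - 7*u + 12) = (u - 4)*(u - 1)*(u + 3)*(u - 3)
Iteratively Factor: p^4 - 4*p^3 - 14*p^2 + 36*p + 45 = (p + 3)*(p^3 - 7*p^2 + 7*p + 15) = (p - 3)*(p + 3)*(p^2 - 4*p - 5) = (p - 5)*(p - 3)*(p + 3)*(p + 1)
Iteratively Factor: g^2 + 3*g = (g)*(g + 3)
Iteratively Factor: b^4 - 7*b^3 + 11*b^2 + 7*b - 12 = (b - 4)*(b^3 - 3*b^2 - b + 3) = (b - 4)*(b - 1)*(b^2 - 2*b - 3) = (b - 4)*(b - 1)*(b + 1)*(b - 3)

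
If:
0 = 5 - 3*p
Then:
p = 5/3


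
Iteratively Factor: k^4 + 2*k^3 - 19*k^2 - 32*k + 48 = (k + 4)*(k^3 - 2*k^2 - 11*k + 12) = (k - 4)*(k + 4)*(k^2 + 2*k - 3) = (k - 4)*(k + 3)*(k + 4)*(k - 1)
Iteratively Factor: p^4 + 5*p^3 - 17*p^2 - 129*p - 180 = (p + 3)*(p^3 + 2*p^2 - 23*p - 60) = (p + 3)^2*(p^2 - p - 20) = (p + 3)^2*(p + 4)*(p - 5)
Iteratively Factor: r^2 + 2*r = (r)*(r + 2)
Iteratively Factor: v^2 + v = (v)*(v + 1)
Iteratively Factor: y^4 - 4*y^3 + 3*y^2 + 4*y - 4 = (y - 2)*(y^3 - 2*y^2 - y + 2) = (y - 2)^2*(y^2 - 1) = (y - 2)^2*(y + 1)*(y - 1)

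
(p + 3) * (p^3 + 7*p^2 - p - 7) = p^4 + 10*p^3 + 20*p^2 - 10*p - 21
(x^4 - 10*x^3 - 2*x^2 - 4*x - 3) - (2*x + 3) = x^4 - 10*x^3 - 2*x^2 - 6*x - 6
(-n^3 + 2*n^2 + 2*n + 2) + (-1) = -n^3 + 2*n^2 + 2*n + 1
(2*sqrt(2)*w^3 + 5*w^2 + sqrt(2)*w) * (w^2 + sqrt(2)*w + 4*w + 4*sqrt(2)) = 2*sqrt(2)*w^5 + 9*w^4 + 8*sqrt(2)*w^4 + 6*sqrt(2)*w^3 + 36*w^3 + 2*w^2 + 24*sqrt(2)*w^2 + 8*w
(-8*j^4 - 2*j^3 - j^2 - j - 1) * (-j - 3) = 8*j^5 + 26*j^4 + 7*j^3 + 4*j^2 + 4*j + 3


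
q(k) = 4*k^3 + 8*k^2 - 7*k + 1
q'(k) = 12*k^2 + 16*k - 7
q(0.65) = 0.93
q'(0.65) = 8.47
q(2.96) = 154.11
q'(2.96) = 145.50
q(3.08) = 172.20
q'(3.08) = 156.12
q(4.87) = 618.65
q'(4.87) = 355.52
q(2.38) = 83.58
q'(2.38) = 99.05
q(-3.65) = -61.38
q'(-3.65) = 94.47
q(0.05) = 0.67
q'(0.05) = -6.17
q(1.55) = 24.27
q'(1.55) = 46.63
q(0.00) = 1.00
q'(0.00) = -7.00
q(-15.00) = -11594.00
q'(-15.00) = 2453.00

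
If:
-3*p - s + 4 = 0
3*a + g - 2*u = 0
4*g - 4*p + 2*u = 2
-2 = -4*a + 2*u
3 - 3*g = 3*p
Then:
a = 2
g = 0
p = 1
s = 1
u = 3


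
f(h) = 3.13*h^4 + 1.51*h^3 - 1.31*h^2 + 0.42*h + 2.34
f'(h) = 12.52*h^3 + 4.53*h^2 - 2.62*h + 0.42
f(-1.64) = 14.11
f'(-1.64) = -38.32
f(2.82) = 224.91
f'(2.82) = 309.83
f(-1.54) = 10.68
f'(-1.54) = -30.53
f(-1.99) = 33.50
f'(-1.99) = -75.09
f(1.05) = 6.89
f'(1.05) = 17.16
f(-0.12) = 2.27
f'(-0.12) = 0.78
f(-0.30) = 2.08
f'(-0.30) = 1.28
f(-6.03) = 3759.32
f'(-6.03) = -2564.15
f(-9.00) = 19327.59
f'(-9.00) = -8736.15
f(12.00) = 67331.70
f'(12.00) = 22255.86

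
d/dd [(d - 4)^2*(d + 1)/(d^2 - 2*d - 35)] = (d^4 - 4*d^3 - 99*d^2 + 458*d - 248)/(d^4 - 4*d^3 - 66*d^2 + 140*d + 1225)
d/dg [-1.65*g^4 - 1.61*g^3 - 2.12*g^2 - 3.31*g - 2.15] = -6.6*g^3 - 4.83*g^2 - 4.24*g - 3.31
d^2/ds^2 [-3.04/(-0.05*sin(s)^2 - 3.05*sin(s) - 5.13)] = (-0.0304*sin(s)^4 - 1.3908*sin(s)^3 - 25.11496*sin(s)^2 + 50.34696*sin(s) + 54.99968)/(0.05*sin(s)^2 + 3.05*sin(s) + 5.13)^3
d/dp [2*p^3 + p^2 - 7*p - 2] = 6*p^2 + 2*p - 7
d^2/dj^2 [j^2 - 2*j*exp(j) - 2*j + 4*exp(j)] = -2*j*exp(j) + 2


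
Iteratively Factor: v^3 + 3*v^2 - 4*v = (v - 1)*(v^2 + 4*v) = v*(v - 1)*(v + 4)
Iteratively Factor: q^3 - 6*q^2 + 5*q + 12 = (q - 3)*(q^2 - 3*q - 4) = (q - 4)*(q - 3)*(q + 1)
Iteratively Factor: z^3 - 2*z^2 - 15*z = (z - 5)*(z^2 + 3*z) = z*(z - 5)*(z + 3)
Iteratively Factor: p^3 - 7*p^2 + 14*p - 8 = (p - 1)*(p^2 - 6*p + 8) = (p - 2)*(p - 1)*(p - 4)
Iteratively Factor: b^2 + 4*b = (b + 4)*(b)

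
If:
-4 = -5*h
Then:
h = 4/5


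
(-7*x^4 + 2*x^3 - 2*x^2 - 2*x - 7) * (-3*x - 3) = 21*x^5 + 15*x^4 + 12*x^2 + 27*x + 21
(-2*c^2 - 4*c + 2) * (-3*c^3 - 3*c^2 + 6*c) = 6*c^5 + 18*c^4 - 6*c^3 - 30*c^2 + 12*c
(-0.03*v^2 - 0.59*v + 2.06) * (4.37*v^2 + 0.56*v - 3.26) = -0.1311*v^4 - 2.5951*v^3 + 8.7696*v^2 + 3.077*v - 6.7156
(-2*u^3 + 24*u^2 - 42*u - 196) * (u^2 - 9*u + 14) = -2*u^5 + 42*u^4 - 286*u^3 + 518*u^2 + 1176*u - 2744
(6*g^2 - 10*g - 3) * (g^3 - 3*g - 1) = 6*g^5 - 10*g^4 - 21*g^3 + 24*g^2 + 19*g + 3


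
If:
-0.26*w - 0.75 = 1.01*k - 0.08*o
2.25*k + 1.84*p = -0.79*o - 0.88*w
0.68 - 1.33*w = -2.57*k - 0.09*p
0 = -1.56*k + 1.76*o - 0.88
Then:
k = -0.60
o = -0.03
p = 1.02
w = -0.57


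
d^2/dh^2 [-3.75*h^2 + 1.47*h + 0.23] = -7.50000000000000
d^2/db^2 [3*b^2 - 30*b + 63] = 6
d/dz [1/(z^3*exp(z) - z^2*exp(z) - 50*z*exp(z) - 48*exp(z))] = (-z^3 - 2*z^2 + 52*z + 98)*exp(-z)/(-z^3 + z^2 + 50*z + 48)^2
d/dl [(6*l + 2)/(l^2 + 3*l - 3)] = 2*(-3*l^2 - 2*l - 12)/(l^4 + 6*l^3 + 3*l^2 - 18*l + 9)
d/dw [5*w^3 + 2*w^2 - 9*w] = 15*w^2 + 4*w - 9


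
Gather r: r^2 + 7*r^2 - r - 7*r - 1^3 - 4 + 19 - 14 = 8*r^2 - 8*r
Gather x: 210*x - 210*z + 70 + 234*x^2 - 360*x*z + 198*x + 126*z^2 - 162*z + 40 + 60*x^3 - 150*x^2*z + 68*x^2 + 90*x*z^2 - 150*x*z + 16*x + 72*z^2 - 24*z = 60*x^3 + x^2*(302 - 150*z) + x*(90*z^2 - 510*z + 424) + 198*z^2 - 396*z + 110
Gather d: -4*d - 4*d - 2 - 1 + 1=-8*d - 2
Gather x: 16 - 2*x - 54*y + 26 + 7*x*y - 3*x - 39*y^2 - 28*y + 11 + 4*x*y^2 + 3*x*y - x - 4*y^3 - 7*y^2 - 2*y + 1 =x*(4*y^2 + 10*y - 6) - 4*y^3 - 46*y^2 - 84*y + 54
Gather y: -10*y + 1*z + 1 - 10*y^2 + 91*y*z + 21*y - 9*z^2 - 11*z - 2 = -10*y^2 + y*(91*z + 11) - 9*z^2 - 10*z - 1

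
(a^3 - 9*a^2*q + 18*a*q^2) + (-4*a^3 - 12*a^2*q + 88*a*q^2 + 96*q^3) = -3*a^3 - 21*a^2*q + 106*a*q^2 + 96*q^3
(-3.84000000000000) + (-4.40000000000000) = -8.24000000000000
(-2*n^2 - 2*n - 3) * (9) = -18*n^2 - 18*n - 27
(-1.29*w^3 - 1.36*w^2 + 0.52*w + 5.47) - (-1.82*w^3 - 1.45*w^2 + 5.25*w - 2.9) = 0.53*w^3 + 0.0899999999999999*w^2 - 4.73*w + 8.37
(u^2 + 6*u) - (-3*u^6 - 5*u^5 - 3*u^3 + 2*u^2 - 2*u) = 3*u^6 + 5*u^5 + 3*u^3 - u^2 + 8*u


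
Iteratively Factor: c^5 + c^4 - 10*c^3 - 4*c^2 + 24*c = (c - 2)*(c^4 + 3*c^3 - 4*c^2 - 12*c) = (c - 2)*(c + 3)*(c^3 - 4*c) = (c - 2)^2*(c + 3)*(c^2 + 2*c) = c*(c - 2)^2*(c + 3)*(c + 2)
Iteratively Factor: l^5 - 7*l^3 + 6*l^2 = (l)*(l^4 - 7*l^2 + 6*l) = l*(l - 1)*(l^3 + l^2 - 6*l) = l*(l - 1)*(l + 3)*(l^2 - 2*l) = l*(l - 2)*(l - 1)*(l + 3)*(l)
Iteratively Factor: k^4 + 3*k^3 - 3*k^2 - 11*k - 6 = (k + 1)*(k^3 + 2*k^2 - 5*k - 6) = (k + 1)^2*(k^2 + k - 6) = (k - 2)*(k + 1)^2*(k + 3)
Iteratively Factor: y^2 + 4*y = (y)*(y + 4)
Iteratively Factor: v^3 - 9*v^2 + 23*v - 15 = (v - 1)*(v^2 - 8*v + 15) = (v - 5)*(v - 1)*(v - 3)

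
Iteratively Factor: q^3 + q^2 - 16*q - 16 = (q - 4)*(q^2 + 5*q + 4) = (q - 4)*(q + 4)*(q + 1)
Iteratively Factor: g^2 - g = (g)*(g - 1)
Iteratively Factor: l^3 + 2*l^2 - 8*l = (l + 4)*(l^2 - 2*l) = (l - 2)*(l + 4)*(l)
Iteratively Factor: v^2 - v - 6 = (v - 3)*(v + 2)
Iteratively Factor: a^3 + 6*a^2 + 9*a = (a + 3)*(a^2 + 3*a) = a*(a + 3)*(a + 3)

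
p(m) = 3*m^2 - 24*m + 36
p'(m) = 6*m - 24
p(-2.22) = 104.07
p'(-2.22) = -37.32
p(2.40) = -4.32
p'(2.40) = -9.60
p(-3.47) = 155.40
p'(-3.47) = -44.82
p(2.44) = -4.70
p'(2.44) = -9.36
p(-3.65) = 163.57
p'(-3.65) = -45.90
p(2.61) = -6.20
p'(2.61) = -8.34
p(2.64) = -6.45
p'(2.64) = -8.16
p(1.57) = 5.71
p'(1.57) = -14.58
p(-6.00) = 288.00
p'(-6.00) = -60.00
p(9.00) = 63.00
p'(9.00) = 30.00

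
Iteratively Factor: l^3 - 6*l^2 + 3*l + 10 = (l - 5)*(l^2 - l - 2) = (l - 5)*(l + 1)*(l - 2)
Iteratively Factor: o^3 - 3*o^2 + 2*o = (o - 2)*(o^2 - o) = (o - 2)*(o - 1)*(o)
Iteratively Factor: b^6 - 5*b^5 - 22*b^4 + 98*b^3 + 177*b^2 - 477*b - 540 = (b - 5)*(b^5 - 22*b^3 - 12*b^2 + 117*b + 108) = (b - 5)*(b - 4)*(b^4 + 4*b^3 - 6*b^2 - 36*b - 27) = (b - 5)*(b - 4)*(b - 3)*(b^3 + 7*b^2 + 15*b + 9) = (b - 5)*(b - 4)*(b - 3)*(b + 3)*(b^2 + 4*b + 3) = (b - 5)*(b - 4)*(b - 3)*(b + 1)*(b + 3)*(b + 3)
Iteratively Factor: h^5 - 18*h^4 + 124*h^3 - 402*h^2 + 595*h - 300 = (h - 3)*(h^4 - 15*h^3 + 79*h^2 - 165*h + 100) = (h - 5)*(h - 3)*(h^3 - 10*h^2 + 29*h - 20) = (h - 5)^2*(h - 3)*(h^2 - 5*h + 4) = (h - 5)^2*(h - 4)*(h - 3)*(h - 1)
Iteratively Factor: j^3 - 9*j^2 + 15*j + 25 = (j - 5)*(j^2 - 4*j - 5) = (j - 5)^2*(j + 1)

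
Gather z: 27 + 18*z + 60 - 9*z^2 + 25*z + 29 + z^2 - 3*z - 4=-8*z^2 + 40*z + 112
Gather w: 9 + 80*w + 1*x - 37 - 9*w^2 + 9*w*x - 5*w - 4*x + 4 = -9*w^2 + w*(9*x + 75) - 3*x - 24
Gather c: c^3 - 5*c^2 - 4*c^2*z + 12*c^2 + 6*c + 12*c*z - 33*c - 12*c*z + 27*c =c^3 + c^2*(7 - 4*z)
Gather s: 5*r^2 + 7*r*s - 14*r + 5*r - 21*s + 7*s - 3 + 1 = 5*r^2 - 9*r + s*(7*r - 14) - 2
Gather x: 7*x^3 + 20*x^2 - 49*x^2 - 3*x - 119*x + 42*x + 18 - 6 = 7*x^3 - 29*x^2 - 80*x + 12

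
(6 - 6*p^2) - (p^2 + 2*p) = -7*p^2 - 2*p + 6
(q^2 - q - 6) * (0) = 0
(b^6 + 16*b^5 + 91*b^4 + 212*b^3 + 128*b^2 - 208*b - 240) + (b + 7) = b^6 + 16*b^5 + 91*b^4 + 212*b^3 + 128*b^2 - 207*b - 233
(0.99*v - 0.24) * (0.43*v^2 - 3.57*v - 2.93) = 0.4257*v^3 - 3.6375*v^2 - 2.0439*v + 0.7032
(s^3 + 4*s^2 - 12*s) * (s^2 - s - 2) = s^5 + 3*s^4 - 18*s^3 + 4*s^2 + 24*s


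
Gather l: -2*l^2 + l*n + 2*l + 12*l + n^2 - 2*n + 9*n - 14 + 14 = -2*l^2 + l*(n + 14) + n^2 + 7*n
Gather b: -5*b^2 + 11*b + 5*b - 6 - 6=-5*b^2 + 16*b - 12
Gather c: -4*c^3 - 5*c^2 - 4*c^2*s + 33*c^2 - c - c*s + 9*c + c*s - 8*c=-4*c^3 + c^2*(28 - 4*s)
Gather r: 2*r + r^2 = r^2 + 2*r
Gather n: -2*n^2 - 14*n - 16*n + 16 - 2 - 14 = -2*n^2 - 30*n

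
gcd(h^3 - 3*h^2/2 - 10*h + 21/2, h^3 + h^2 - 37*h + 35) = h - 1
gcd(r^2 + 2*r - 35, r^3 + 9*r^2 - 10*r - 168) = r + 7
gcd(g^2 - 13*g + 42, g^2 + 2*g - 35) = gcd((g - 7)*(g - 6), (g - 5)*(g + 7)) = 1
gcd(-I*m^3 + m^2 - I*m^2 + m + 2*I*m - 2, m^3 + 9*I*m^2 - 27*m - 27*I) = 1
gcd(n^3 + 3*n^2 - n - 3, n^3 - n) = n^2 - 1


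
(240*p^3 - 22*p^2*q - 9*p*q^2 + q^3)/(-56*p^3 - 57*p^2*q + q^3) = (-30*p^2 - p*q + q^2)/(7*p^2 + 8*p*q + q^2)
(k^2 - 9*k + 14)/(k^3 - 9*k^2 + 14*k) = 1/k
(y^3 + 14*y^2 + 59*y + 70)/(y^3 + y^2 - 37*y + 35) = (y^2 + 7*y + 10)/(y^2 - 6*y + 5)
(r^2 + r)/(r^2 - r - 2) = r/(r - 2)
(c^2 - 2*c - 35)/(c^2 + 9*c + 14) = (c^2 - 2*c - 35)/(c^2 + 9*c + 14)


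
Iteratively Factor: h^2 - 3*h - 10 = (h - 5)*(h + 2)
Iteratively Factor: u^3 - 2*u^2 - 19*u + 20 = (u - 5)*(u^2 + 3*u - 4) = (u - 5)*(u - 1)*(u + 4)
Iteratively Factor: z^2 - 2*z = (z - 2)*(z)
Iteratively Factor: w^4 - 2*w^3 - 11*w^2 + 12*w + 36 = (w + 2)*(w^3 - 4*w^2 - 3*w + 18) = (w + 2)^2*(w^2 - 6*w + 9) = (w - 3)*(w + 2)^2*(w - 3)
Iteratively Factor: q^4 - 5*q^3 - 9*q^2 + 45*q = (q - 5)*(q^3 - 9*q) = q*(q - 5)*(q^2 - 9) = q*(q - 5)*(q - 3)*(q + 3)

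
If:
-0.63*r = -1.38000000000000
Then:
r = 2.19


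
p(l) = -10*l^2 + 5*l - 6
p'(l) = 5 - 20*l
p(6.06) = -342.94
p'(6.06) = -116.20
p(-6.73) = -492.58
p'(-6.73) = 139.60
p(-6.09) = -407.33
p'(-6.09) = 126.80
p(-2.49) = -80.45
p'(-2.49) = 54.80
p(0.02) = -5.90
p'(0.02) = 4.60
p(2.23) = -44.58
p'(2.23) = -39.60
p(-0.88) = -18.14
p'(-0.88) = 22.60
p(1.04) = -11.62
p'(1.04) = -15.80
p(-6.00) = -396.00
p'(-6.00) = 125.00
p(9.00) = -771.00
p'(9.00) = -175.00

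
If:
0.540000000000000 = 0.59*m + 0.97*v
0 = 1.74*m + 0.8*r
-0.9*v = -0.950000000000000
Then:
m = -0.82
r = 1.78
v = 1.06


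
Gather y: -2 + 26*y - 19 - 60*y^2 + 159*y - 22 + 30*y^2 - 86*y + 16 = -30*y^2 + 99*y - 27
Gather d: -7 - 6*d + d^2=d^2 - 6*d - 7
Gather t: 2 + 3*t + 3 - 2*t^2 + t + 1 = -2*t^2 + 4*t + 6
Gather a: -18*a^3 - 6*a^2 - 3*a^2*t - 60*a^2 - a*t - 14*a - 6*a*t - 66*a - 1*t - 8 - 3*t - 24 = -18*a^3 + a^2*(-3*t - 66) + a*(-7*t - 80) - 4*t - 32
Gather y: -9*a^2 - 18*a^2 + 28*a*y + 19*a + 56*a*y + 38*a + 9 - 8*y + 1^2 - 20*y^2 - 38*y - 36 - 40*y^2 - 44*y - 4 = -27*a^2 + 57*a - 60*y^2 + y*(84*a - 90) - 30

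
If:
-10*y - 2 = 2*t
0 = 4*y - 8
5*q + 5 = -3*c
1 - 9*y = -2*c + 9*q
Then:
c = 40/37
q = -61/37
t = -11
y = 2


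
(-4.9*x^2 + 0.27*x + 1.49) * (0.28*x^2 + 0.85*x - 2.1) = -1.372*x^4 - 4.0894*x^3 + 10.9367*x^2 + 0.6995*x - 3.129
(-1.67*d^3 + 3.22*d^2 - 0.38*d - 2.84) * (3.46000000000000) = -5.7782*d^3 + 11.1412*d^2 - 1.3148*d - 9.8264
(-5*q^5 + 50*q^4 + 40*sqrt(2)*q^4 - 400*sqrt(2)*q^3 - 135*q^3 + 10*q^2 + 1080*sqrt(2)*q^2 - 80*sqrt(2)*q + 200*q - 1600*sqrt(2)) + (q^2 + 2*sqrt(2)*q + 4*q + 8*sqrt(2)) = -5*q^5 + 50*q^4 + 40*sqrt(2)*q^4 - 400*sqrt(2)*q^3 - 135*q^3 + 11*q^2 + 1080*sqrt(2)*q^2 - 78*sqrt(2)*q + 204*q - 1592*sqrt(2)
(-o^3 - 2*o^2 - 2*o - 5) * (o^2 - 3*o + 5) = -o^5 + o^4 - o^3 - 9*o^2 + 5*o - 25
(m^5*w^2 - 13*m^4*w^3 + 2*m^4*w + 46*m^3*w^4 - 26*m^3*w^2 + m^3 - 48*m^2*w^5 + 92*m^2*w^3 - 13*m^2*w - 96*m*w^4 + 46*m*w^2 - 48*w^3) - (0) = m^5*w^2 - 13*m^4*w^3 + 2*m^4*w + 46*m^3*w^4 - 26*m^3*w^2 + m^3 - 48*m^2*w^5 + 92*m^2*w^3 - 13*m^2*w - 96*m*w^4 + 46*m*w^2 - 48*w^3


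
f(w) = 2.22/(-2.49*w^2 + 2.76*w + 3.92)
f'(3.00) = 0.26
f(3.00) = -0.22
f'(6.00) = 0.01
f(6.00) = -0.03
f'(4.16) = 0.05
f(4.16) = -0.08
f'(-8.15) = -0.00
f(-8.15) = -0.01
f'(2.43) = 1.25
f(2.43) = -0.54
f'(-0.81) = -5864.91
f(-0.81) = 43.78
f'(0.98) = 0.26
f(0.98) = 0.52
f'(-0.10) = -0.55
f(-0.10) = 0.61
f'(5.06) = 0.02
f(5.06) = -0.05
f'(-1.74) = -0.36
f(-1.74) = -0.26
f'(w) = 2.22*(4.98*w - 2.76)/(-2.49*w^2 + 2.76*w + 3.92)^2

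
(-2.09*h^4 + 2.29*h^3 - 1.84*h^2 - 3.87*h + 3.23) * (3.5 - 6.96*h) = 14.5464*h^5 - 23.2534*h^4 + 20.8214*h^3 + 20.4952*h^2 - 36.0258*h + 11.305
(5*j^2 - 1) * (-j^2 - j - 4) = -5*j^4 - 5*j^3 - 19*j^2 + j + 4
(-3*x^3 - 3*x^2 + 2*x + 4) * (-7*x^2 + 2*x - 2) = 21*x^5 + 15*x^4 - 14*x^3 - 18*x^2 + 4*x - 8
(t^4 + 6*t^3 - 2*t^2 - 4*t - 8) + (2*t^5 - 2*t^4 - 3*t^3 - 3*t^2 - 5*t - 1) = 2*t^5 - t^4 + 3*t^3 - 5*t^2 - 9*t - 9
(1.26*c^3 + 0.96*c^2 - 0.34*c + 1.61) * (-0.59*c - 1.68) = -0.7434*c^4 - 2.6832*c^3 - 1.4122*c^2 - 0.3787*c - 2.7048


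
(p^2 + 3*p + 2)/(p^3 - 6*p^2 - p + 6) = (p + 2)/(p^2 - 7*p + 6)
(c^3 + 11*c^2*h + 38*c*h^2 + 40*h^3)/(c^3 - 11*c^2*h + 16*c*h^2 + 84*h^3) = (c^2 + 9*c*h + 20*h^2)/(c^2 - 13*c*h + 42*h^2)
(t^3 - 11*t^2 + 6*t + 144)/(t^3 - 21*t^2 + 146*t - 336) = (t + 3)/(t - 7)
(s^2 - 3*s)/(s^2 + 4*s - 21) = s/(s + 7)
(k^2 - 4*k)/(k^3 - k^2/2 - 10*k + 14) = 2*k*(k - 4)/(2*k^3 - k^2 - 20*k + 28)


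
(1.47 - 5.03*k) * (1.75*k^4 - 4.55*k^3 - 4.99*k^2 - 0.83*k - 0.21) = -8.8025*k^5 + 25.459*k^4 + 18.4112*k^3 - 3.1604*k^2 - 0.1638*k - 0.3087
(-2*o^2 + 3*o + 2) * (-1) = 2*o^2 - 3*o - 2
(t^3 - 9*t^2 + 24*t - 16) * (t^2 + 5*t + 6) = t^5 - 4*t^4 - 15*t^3 + 50*t^2 + 64*t - 96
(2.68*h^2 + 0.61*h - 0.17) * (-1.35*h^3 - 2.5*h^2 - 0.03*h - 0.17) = -3.618*h^5 - 7.5235*h^4 - 1.3759*h^3 - 0.0489*h^2 - 0.0986*h + 0.0289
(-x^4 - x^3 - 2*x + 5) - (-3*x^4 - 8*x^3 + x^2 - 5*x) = 2*x^4 + 7*x^3 - x^2 + 3*x + 5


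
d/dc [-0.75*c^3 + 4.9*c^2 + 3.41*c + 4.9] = -2.25*c^2 + 9.8*c + 3.41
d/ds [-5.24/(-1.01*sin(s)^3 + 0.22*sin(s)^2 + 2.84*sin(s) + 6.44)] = (-15.8772*sin(s)^2 + 2.3056*sin(s) + 14.8816)*cos(s)/(-1.01*sin(s)^3 + 0.22*sin(s)^2 + 2.84*sin(s) + 6.44)^2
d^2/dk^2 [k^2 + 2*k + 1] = 2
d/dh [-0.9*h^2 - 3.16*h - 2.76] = -1.8*h - 3.16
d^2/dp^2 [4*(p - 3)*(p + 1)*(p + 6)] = 24*p + 32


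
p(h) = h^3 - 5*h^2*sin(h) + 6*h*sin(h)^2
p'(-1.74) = -3.16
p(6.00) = 269.11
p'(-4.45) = 147.04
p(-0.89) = -0.85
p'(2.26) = 4.39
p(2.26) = -0.09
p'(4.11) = 159.50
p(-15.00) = -2681.48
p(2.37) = 0.64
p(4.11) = 155.76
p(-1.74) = -0.49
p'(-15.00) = 1345.72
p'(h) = -5*h^2*cos(h) + 3*h^2 + 12*h*sin(h)*cos(h) - 10*h*sin(h) + 6*sin(h)^2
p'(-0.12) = 0.09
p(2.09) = -0.38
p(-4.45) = -208.65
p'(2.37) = 9.16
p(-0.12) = -0.00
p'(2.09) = -0.49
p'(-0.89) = 1.81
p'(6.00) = -66.91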